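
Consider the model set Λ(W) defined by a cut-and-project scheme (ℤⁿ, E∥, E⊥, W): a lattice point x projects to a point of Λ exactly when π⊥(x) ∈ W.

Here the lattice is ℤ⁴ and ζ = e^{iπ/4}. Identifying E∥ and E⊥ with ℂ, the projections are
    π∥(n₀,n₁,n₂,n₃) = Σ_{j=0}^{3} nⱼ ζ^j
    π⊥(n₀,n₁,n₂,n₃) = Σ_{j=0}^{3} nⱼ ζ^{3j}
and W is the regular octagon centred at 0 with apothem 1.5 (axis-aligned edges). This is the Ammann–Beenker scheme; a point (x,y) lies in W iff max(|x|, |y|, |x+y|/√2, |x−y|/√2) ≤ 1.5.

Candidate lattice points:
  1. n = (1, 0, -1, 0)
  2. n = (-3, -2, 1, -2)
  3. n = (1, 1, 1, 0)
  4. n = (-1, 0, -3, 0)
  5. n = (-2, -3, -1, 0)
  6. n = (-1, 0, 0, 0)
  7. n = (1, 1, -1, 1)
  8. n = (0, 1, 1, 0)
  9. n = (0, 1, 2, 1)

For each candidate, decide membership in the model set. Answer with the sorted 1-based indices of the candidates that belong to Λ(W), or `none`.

Internal map: ζ^{3j} for j=0..3 gives (1,0), (−√2/2,√2/2), (0,−1), (√2/2,√2/2).
candidate 1: n = (1, 0, -1, 0) → π⊥ ≈ (+1.00000, +1.00000); max(|x|,|y|,|x±y|/√2) = 1.41421 ≤ 1.5 ⇒ ∈ W
candidate 2: n = (-3, -2, 1, -2) → π⊥ ≈ (-3.00000, -3.82843); max(|x|,|y|,|x±y|/√2) = 4.82843 > 1.5 ⇒ ∉ W
candidate 3: n = (1, 1, 1, 0) → π⊥ ≈ (+0.29289, -0.29289); max(|x|,|y|,|x±y|/√2) = 0.41421 ≤ 1.5 ⇒ ∈ W
candidate 4: n = (-1, 0, -3, 0) → π⊥ ≈ (-1.00000, +3.00000); max(|x|,|y|,|x±y|/√2) = 3.00000 > 1.5 ⇒ ∉ W
candidate 5: n = (-2, -3, -1, 0) → π⊥ ≈ (+0.12132, -1.12132); max(|x|,|y|,|x±y|/√2) = 1.12132 ≤ 1.5 ⇒ ∈ W
candidate 6: n = (-1, 0, 0, 0) → π⊥ ≈ (-1.00000, +0.00000); max(|x|,|y|,|x±y|/√2) = 1.00000 ≤ 1.5 ⇒ ∈ W
candidate 7: n = (1, 1, -1, 1) → π⊥ ≈ (+1.00000, +2.41421); max(|x|,|y|,|x±y|/√2) = 2.41421 > 1.5 ⇒ ∉ W
candidate 8: n = (0, 1, 1, 0) → π⊥ ≈ (-0.70711, -0.29289); max(|x|,|y|,|x±y|/√2) = 0.70711 ≤ 1.5 ⇒ ∈ W
candidate 9: n = (0, 1, 2, 1) → π⊥ ≈ (+0.00000, -0.58579); max(|x|,|y|,|x±y|/√2) = 0.58579 ≤ 1.5 ⇒ ∈ W

1, 3, 5, 6, 8, 9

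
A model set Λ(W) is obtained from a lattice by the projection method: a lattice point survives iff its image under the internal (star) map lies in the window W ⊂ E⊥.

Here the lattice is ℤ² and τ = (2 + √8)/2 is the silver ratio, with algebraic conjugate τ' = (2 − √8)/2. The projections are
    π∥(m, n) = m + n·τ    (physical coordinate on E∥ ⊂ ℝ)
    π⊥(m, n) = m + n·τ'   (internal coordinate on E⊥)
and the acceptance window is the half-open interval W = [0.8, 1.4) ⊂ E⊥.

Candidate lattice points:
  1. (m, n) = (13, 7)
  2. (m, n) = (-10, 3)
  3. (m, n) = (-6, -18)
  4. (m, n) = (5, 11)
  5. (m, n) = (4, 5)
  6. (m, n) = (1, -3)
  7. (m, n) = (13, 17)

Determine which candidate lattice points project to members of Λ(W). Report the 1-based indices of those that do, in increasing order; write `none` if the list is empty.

Numerically τ ≈ 2.414214 and τ' = −1/τ ≈ -0.414214.
#1 (13,7): internal coord 13 + (7)·τ' = +10.100505; +10.100505 ∉ [0.8, 1.4) → out
#2 (-10,3): internal coord -10 + (3)·τ' = -11.242641; -11.242641 ∉ [0.8, 1.4) → out
#3 (-6,-18): internal coord -6 + (-18)·τ' = +1.455844; +1.455844 ∉ [0.8, 1.4) → out
#4 (5,11): internal coord 5 + (11)·τ' = +0.443651; +0.443651 ∉ [0.8, 1.4) → out
#5 (4,5): internal coord 4 + (5)·τ' = +1.928932; +1.928932 ∉ [0.8, 1.4) → out
#6 (1,-3): internal coord 1 + (-3)·τ' = +2.242641; +2.242641 ∉ [0.8, 1.4) → out
#7 (13,17): internal coord 13 + (17)·τ' = +5.958369; +5.958369 ∉ [0.8, 1.4) → out

none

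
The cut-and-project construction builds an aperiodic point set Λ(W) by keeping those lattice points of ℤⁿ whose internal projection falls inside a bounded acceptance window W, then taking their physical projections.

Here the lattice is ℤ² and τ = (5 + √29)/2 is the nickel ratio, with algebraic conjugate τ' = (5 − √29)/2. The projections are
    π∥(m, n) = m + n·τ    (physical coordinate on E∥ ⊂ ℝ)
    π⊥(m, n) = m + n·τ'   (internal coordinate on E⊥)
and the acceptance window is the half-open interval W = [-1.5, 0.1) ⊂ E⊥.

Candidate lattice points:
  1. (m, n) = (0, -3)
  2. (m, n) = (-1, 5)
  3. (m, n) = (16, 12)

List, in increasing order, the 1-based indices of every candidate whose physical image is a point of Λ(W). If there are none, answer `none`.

none

Numerically τ ≈ 5.19258 and τ' = −1/τ ≈ -0.19258.
candidate 1: (m,n)=(0,-3) → π∥ = 0-3·τ ≈ -15.57775, π⊥ = 0-3·τ' ≈ 0.57775 ∉ [-1.5, 0.1) ⇒ out
candidate 2: (m,n)=(-1,5) → π∥ = -1+5·τ ≈ 24.96291, π⊥ = -1+5·τ' ≈ -1.96291 ∉ [-1.5, 0.1) ⇒ out
candidate 3: (m,n)=(16,12) → π∥ = 16+12·τ ≈ 78.31099, π⊥ = 16+12·τ' ≈ 13.68901 ∉ [-1.5, 0.1) ⇒ out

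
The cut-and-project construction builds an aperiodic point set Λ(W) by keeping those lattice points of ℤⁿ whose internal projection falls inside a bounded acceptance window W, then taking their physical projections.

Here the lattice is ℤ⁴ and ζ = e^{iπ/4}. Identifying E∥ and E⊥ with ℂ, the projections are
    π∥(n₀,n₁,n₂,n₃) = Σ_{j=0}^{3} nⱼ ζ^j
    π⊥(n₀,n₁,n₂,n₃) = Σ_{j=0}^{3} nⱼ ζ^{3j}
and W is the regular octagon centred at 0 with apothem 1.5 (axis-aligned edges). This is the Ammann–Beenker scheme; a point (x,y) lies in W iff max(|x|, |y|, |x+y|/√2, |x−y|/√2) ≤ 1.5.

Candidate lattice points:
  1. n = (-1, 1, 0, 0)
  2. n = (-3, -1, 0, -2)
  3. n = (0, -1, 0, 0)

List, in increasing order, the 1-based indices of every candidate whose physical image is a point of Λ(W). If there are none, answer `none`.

3

With ζ = e^{iπ/4} the internal vectors are ζ^0,ζ^3,ζ^6,ζ^9.
#1 (-1, 1, 0, 0): internal (-1.707107, 0.707107); octagon support 1.707107 vs apothem 1.5 → ∉ W
#2 (-3, -1, 0, -2): internal (-3.707107, -2.121320); octagon support 4.121320 vs apothem 1.5 → ∉ W
#3 (0, -1, 0, 0): internal (0.707107, -0.707107); octagon support 1.000000 vs apothem 1.5 → ∈ W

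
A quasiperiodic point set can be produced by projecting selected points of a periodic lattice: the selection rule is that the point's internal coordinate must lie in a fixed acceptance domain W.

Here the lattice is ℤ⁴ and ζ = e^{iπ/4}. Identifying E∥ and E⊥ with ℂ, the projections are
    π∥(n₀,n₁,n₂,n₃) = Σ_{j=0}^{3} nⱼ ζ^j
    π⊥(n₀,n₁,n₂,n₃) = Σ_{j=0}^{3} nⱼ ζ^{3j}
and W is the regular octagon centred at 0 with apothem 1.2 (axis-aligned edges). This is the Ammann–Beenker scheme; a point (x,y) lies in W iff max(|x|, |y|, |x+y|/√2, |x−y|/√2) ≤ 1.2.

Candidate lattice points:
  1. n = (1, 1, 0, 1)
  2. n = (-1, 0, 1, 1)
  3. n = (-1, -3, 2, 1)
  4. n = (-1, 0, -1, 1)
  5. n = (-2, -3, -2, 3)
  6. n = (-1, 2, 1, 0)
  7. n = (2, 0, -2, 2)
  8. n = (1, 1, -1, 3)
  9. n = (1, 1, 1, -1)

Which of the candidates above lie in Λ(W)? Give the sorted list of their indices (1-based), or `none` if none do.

Internal map: ζ^{3j} for j=0..3 gives (1,0), (−√2/2,√2/2), (0,−1), (√2/2,√2/2).
candidate 1: n = (1, 1, 0, 1) → π⊥ ≈ (+1.000000, +1.414214); max(|x|,|y|,|x±y|/√2) = 1.707107 > 1.2 ⇒ ∉ W
candidate 2: n = (-1, 0, 1, 1) → π⊥ ≈ (-0.292893, -0.292893); max(|x|,|y|,|x±y|/√2) = 0.414214 ≤ 1.2 ⇒ ∈ W
candidate 3: n = (-1, -3, 2, 1) → π⊥ ≈ (+1.828427, -3.414214); max(|x|,|y|,|x±y|/√2) = 3.707107 > 1.2 ⇒ ∉ W
candidate 4: n = (-1, 0, -1, 1) → π⊥ ≈ (-0.292893, +1.707107); max(|x|,|y|,|x±y|/√2) = 1.707107 > 1.2 ⇒ ∉ W
candidate 5: n = (-2, -3, -2, 3) → π⊥ ≈ (+2.242641, +2.000000); max(|x|,|y|,|x±y|/√2) = 3.000000 > 1.2 ⇒ ∉ W
candidate 6: n = (-1, 2, 1, 0) → π⊥ ≈ (-2.414214, +0.414214); max(|x|,|y|,|x±y|/√2) = 2.414214 > 1.2 ⇒ ∉ W
candidate 7: n = (2, 0, -2, 2) → π⊥ ≈ (+3.414214, +3.414214); max(|x|,|y|,|x±y|/√2) = 4.828427 > 1.2 ⇒ ∉ W
candidate 8: n = (1, 1, -1, 3) → π⊥ ≈ (+2.414214, +3.828427); max(|x|,|y|,|x±y|/√2) = 4.414214 > 1.2 ⇒ ∉ W
candidate 9: n = (1, 1, 1, -1) → π⊥ ≈ (-0.414214, -1.000000); max(|x|,|y|,|x±y|/√2) = 1.000000 ≤ 1.2 ⇒ ∈ W

2, 9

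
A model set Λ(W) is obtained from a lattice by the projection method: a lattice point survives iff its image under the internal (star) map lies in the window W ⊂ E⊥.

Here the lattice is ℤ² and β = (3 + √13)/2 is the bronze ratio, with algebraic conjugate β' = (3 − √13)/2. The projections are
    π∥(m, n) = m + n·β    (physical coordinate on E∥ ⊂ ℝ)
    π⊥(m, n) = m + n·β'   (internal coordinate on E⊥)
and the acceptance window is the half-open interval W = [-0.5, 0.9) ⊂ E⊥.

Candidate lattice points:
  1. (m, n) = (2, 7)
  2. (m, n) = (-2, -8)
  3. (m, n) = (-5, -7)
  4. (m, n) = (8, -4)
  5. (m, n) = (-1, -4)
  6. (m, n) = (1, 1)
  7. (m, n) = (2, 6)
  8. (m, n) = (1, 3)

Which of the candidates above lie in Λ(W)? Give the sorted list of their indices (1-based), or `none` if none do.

β' = (3−√13)/2 ≈ -0.30278.
#1 (2,7): internal coord 2 + (7)·β' = -0.11943; -0.11943 ∈ [-0.5, 0.9) → IN Λ
#2 (-2,-8): internal coord -2 + (-8)·β' = +0.42221; +0.42221 ∈ [-0.5, 0.9) → IN Λ
#3 (-5,-7): internal coord -5 + (-7)·β' = -2.88057; -2.88057 ∉ [-0.5, 0.9) → out
#4 (8,-4): internal coord 8 + (-4)·β' = +9.21110; +9.21110 ∉ [-0.5, 0.9) → out
#5 (-1,-4): internal coord -1 + (-4)·β' = +0.21110; +0.21110 ∈ [-0.5, 0.9) → IN Λ
#6 (1,1): internal coord 1 + (1)·β' = +0.69722; +0.69722 ∈ [-0.5, 0.9) → IN Λ
#7 (2,6): internal coord 2 + (6)·β' = +0.18335; +0.18335 ∈ [-0.5, 0.9) → IN Λ
#8 (1,3): internal coord 1 + (3)·β' = +0.09167; +0.09167 ∈ [-0.5, 0.9) → IN Λ

1, 2, 5, 6, 7, 8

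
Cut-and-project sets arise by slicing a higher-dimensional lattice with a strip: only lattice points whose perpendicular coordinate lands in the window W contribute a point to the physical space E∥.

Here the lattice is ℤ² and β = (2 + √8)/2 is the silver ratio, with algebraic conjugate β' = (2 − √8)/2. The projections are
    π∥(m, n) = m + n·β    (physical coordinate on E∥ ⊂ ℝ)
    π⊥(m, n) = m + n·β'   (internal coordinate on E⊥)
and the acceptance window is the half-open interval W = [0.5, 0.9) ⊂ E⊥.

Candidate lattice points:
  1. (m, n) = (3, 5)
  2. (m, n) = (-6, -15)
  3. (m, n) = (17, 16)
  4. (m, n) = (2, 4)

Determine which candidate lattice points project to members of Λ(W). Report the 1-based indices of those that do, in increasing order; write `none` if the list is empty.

none

β' = (2−√8)/2 ≈ -0.4142.
#1 (3,5): internal coord 3 + (5)·β' = +0.9289; +0.9289 ∉ [0.5, 0.9) → out
#2 (-6,-15): internal coord -6 + (-15)·β' = +0.2132; +0.2132 ∉ [0.5, 0.9) → out
#3 (17,16): internal coord 17 + (16)·β' = +10.3726; +10.3726 ∉ [0.5, 0.9) → out
#4 (2,4): internal coord 2 + (4)·β' = +0.3431; +0.3431 ∉ [0.5, 0.9) → out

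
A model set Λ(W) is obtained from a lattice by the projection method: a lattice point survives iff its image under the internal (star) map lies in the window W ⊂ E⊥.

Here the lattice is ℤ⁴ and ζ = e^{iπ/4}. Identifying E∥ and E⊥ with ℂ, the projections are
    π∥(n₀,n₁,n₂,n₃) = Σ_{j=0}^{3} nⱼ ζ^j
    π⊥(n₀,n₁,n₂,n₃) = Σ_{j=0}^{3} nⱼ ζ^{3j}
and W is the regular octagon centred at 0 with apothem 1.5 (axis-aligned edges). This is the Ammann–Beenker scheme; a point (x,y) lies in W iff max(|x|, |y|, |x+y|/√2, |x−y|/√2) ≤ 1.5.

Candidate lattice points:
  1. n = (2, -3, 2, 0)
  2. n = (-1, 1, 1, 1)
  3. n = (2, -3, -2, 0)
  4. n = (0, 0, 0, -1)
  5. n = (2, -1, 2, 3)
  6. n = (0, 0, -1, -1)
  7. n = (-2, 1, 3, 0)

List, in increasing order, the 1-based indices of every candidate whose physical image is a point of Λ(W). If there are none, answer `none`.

π⊥(n) = n₀ + n₁ζ³ + n₂ζ⁶ + n₃ζ⁹ where ζ = e^{iπ/4}.
#1 (2, -3, 2, 0): internal (4.12132, -4.12132); octagon support 5.82843 vs apothem 1.5 → ∉ W
#2 (-1, 1, 1, 1): internal (-1.00000, 0.41421); octagon support 1.00000 vs apothem 1.5 → ∈ W
#3 (2, -3, -2, 0): internal (4.12132, -0.12132); octagon support 4.12132 vs apothem 1.5 → ∉ W
#4 (0, 0, 0, -1): internal (-0.70711, -0.70711); octagon support 1.00000 vs apothem 1.5 → ∈ W
#5 (2, -1, 2, 3): internal (4.82843, -0.58579); octagon support 4.82843 vs apothem 1.5 → ∉ W
#6 (0, 0, -1, -1): internal (-0.70711, 0.29289); octagon support 0.70711 vs apothem 1.5 → ∈ W
#7 (-2, 1, 3, 0): internal (-2.70711, -2.29289); octagon support 3.53553 vs apothem 1.5 → ∉ W

2, 4, 6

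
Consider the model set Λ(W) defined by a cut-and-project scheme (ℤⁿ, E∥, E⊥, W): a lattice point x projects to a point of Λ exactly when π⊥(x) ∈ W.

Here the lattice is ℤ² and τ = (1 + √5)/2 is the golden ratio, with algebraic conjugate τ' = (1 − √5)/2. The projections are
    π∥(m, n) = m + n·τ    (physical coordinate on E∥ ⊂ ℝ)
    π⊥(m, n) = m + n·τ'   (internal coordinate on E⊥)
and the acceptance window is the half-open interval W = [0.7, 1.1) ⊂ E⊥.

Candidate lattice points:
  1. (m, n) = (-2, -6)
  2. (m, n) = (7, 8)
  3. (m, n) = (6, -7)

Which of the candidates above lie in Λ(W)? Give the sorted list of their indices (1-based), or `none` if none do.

none

Compute τ' = (1−√5)/2 = -0.6180, so π⊥(m,n) = m -0.6180·n.
[1] lift (-2,-6): star map gives 1.7082; window check 0.7 ≤ 1.7082 < 1.1 is false → out
[2] lift (7,8): star map gives 2.0557; window check 0.7 ≤ 2.0557 < 1.1 is false → out
[3] lift (6,-7): star map gives 10.3262; window check 0.7 ≤ 10.3262 < 1.1 is false → out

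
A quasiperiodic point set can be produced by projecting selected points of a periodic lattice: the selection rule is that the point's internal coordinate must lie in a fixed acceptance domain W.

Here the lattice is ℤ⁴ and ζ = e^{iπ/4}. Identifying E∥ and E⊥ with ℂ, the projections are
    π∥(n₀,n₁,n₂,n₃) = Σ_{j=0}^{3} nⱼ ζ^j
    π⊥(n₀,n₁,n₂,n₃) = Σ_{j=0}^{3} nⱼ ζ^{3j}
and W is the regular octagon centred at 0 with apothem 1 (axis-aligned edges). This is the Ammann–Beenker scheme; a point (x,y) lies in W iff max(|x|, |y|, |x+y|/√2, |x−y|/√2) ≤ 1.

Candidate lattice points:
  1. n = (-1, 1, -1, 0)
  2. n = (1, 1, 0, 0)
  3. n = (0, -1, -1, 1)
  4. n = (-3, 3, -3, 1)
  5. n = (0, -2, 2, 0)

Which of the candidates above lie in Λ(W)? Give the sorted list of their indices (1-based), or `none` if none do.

With ζ = e^{iπ/4} the internal vectors are ζ^0,ζ^3,ζ^6,ζ^9.
candidate 1: n = (-1, 1, -1, 0) → π⊥ ≈ (-1.707107, +1.707107); max(|x|,|y|,|x±y|/√2) = 2.414214 > 1 ⇒ ∉ W
candidate 2: n = (1, 1, 0, 0) → π⊥ ≈ (+0.292893, +0.707107); max(|x|,|y|,|x±y|/√2) = 0.707107 ≤ 1 ⇒ ∈ W
candidate 3: n = (0, -1, -1, 1) → π⊥ ≈ (+1.414214, +1.000000); max(|x|,|y|,|x±y|/√2) = 1.707107 > 1 ⇒ ∉ W
candidate 4: n = (-3, 3, -3, 1) → π⊥ ≈ (-4.414214, +5.828427); max(|x|,|y|,|x±y|/√2) = 7.242641 > 1 ⇒ ∉ W
candidate 5: n = (0, -2, 2, 0) → π⊥ ≈ (+1.414214, -3.414214); max(|x|,|y|,|x±y|/√2) = 3.414214 > 1 ⇒ ∉ W

2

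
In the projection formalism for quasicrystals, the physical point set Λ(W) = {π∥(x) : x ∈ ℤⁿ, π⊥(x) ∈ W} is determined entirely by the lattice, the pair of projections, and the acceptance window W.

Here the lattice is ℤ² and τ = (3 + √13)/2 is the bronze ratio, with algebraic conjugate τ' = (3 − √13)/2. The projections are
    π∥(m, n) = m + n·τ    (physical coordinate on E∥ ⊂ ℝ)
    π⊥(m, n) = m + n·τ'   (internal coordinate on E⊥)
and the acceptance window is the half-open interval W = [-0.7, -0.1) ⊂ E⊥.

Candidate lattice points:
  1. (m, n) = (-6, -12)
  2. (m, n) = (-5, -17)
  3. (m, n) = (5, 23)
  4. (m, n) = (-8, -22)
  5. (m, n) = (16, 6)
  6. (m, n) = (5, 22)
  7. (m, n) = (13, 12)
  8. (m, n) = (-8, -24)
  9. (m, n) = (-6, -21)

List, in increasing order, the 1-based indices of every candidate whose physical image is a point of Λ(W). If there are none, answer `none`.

Numerically τ ≈ 3.3028 and τ' = −1/τ ≈ -0.3028.
[1] lift (-6,-12): star map gives -2.3667; window check -0.7 ≤ -2.3667 < -0.1 is false → out
[2] lift (-5,-17): star map gives 0.1472; window check -0.7 ≤ 0.1472 < -0.1 is false → out
[3] lift (5,23): star map gives -1.9638; window check -0.7 ≤ -1.9638 < -0.1 is false → out
[4] lift (-8,-22): star map gives -1.3389; window check -0.7 ≤ -1.3389 < -0.1 is false → out
[5] lift (16,6): star map gives 14.1833; window check -0.7 ≤ 14.1833 < -0.1 is false → out
[6] lift (5,22): star map gives -1.6611; window check -0.7 ≤ -1.6611 < -0.1 is false → out
[7] lift (13,12): star map gives 9.3667; window check -0.7 ≤ 9.3667 < -0.1 is false → out
[8] lift (-8,-24): star map gives -0.7334; window check -0.7 ≤ -0.7334 < -0.1 is false → out
[9] lift (-6,-21): star map gives 0.3583; window check -0.7 ≤ 0.3583 < -0.1 is false → out

none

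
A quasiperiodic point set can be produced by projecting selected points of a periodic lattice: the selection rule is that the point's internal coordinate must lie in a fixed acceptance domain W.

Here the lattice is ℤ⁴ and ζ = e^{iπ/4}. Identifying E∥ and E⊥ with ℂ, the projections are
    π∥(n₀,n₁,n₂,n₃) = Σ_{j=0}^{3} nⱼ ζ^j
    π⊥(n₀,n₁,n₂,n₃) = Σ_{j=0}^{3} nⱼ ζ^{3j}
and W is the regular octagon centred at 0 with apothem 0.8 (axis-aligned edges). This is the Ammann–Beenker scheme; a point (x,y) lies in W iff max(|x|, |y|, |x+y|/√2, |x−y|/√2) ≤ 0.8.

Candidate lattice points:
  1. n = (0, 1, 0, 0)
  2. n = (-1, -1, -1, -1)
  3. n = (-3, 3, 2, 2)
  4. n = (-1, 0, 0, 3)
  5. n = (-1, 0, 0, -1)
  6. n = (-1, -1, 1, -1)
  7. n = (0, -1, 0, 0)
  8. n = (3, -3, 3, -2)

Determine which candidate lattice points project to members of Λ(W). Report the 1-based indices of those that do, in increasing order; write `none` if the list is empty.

π⊥(n) = n₀ + n₁ζ³ + n₂ζ⁶ + n₃ζ⁹ where ζ = e^{iπ/4}.
#1 (0, 1, 0, 0): internal (-0.70711, 0.70711); octagon support 1.00000 vs apothem 0.8 → ∉ W
#2 (-1, -1, -1, -1): internal (-1.00000, -0.41421); octagon support 1.00000 vs apothem 0.8 → ∉ W
#3 (-3, 3, 2, 2): internal (-3.70711, 1.53553); octagon support 3.70711 vs apothem 0.8 → ∉ W
#4 (-1, 0, 0, 3): internal (1.12132, 2.12132); octagon support 2.29289 vs apothem 0.8 → ∉ W
#5 (-1, 0, 0, -1): internal (-1.70711, -0.70711); octagon support 1.70711 vs apothem 0.8 → ∉ W
#6 (-1, -1, 1, -1): internal (-1.00000, -2.41421); octagon support 2.41421 vs apothem 0.8 → ∉ W
#7 (0, -1, 0, 0): internal (0.70711, -0.70711); octagon support 1.00000 vs apothem 0.8 → ∉ W
#8 (3, -3, 3, -2): internal (3.70711, -6.53553); octagon support 7.24264 vs apothem 0.8 → ∉ W

none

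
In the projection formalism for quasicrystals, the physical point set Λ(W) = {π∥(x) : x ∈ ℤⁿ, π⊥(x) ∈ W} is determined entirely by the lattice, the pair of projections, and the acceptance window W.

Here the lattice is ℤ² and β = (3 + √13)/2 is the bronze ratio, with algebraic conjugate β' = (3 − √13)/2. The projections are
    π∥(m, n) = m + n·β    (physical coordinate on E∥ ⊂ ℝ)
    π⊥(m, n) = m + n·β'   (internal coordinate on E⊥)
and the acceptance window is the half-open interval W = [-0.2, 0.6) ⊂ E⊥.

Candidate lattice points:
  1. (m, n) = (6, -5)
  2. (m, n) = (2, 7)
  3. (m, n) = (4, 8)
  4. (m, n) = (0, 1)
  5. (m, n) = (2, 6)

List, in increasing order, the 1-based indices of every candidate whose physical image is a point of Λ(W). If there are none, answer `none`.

2, 5

β' = (3−√13)/2 ≈ -0.302776.
[1] lift (6,-5): star map gives 7.513878; window check -0.2 ≤ 7.513878 < 0.6 is false → out
[2] lift (2,7): star map gives -0.119429; window check -0.2 ≤ -0.119429 < 0.6 is true → IN Λ
[3] lift (4,8): star map gives 1.577795; window check -0.2 ≤ 1.577795 < 0.6 is false → out
[4] lift (0,1): star map gives -0.302776; window check -0.2 ≤ -0.302776 < 0.6 is false → out
[5] lift (2,6): star map gives 0.183346; window check -0.2 ≤ 0.183346 < 0.6 is true → IN Λ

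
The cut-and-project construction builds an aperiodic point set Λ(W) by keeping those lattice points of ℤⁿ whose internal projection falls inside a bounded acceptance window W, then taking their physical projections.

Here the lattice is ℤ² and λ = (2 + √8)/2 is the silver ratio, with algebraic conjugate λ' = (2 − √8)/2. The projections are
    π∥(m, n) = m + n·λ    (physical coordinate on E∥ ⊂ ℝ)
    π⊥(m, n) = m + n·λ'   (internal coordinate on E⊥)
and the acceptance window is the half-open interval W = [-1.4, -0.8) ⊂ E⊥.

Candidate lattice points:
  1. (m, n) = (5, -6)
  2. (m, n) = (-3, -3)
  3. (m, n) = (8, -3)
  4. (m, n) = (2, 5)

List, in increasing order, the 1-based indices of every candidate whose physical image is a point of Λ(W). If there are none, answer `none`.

none

λ' = (2−√8)/2 ≈ -0.4142.
candidate 1: (m,n)=(5,-6) → π∥ = 5-6·λ ≈ -9.4853, π⊥ = 5-6·λ' ≈ 7.4853 ∉ [-1.4, -0.8) ⇒ out
candidate 2: (m,n)=(-3,-3) → π∥ = -3-3·λ ≈ -10.2426, π⊥ = -3-3·λ' ≈ -1.7574 ∉ [-1.4, -0.8) ⇒ out
candidate 3: (m,n)=(8,-3) → π∥ = 8-3·λ ≈ 0.7574, π⊥ = 8-3·λ' ≈ 9.2426 ∉ [-1.4, -0.8) ⇒ out
candidate 4: (m,n)=(2,5) → π∥ = 2+5·λ ≈ 14.0711, π⊥ = 2+5·λ' ≈ -0.0711 ∉ [-1.4, -0.8) ⇒ out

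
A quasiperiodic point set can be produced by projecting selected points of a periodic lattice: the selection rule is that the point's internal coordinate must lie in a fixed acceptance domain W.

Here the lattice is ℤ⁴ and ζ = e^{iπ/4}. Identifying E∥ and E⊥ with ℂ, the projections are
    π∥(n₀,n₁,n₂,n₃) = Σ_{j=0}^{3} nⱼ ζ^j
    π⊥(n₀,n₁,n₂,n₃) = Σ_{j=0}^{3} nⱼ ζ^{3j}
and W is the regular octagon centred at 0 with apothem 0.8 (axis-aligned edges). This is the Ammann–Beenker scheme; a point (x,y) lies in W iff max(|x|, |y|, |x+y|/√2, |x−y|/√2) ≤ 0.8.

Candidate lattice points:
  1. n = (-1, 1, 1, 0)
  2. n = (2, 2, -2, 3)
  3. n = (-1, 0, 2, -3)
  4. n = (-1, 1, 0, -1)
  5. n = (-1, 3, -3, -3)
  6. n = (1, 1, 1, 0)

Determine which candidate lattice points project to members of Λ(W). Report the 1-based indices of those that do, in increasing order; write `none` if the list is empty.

6

With ζ = e^{iπ/4} the internal vectors are ζ^0,ζ^3,ζ^6,ζ^9.
#1 (-1, 1, 1, 0): internal (-1.707107, -0.292893); octagon support 1.707107 vs apothem 0.8 → ∉ W
#2 (2, 2, -2, 3): internal (2.707107, 5.535534); octagon support 5.828427 vs apothem 0.8 → ∉ W
#3 (-1, 0, 2, -3): internal (-3.121320, -4.121320); octagon support 5.121320 vs apothem 0.8 → ∉ W
#4 (-1, 1, 0, -1): internal (-2.414214, 0.000000); octagon support 2.414214 vs apothem 0.8 → ∉ W
#5 (-1, 3, -3, -3): internal (-5.242641, 3.000000); octagon support 5.828427 vs apothem 0.8 → ∉ W
#6 (1, 1, 1, 0): internal (0.292893, -0.292893); octagon support 0.414214 vs apothem 0.8 → ∈ W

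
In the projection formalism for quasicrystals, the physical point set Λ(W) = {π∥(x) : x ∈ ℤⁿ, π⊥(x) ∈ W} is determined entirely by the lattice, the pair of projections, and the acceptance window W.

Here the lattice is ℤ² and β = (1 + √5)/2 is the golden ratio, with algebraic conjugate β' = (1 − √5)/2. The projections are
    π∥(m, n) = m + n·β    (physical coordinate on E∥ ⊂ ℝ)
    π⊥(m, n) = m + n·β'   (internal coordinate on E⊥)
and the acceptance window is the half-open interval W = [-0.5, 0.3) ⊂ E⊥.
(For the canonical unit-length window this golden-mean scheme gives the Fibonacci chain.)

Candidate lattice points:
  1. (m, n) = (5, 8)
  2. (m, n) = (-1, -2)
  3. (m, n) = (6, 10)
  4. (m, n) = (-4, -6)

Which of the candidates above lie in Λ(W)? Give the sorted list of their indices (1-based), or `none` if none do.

1, 2, 3, 4

β' = (1−√5)/2 ≈ -0.61803.
[1] lift (5,8): star map gives 0.05573; window check -0.5 ≤ 0.05573 < 0.3 is true → IN Λ
[2] lift (-1,-2): star map gives 0.23607; window check -0.5 ≤ 0.23607 < 0.3 is true → IN Λ
[3] lift (6,10): star map gives -0.18034; window check -0.5 ≤ -0.18034 < 0.3 is true → IN Λ
[4] lift (-4,-6): star map gives -0.29180; window check -0.5 ≤ -0.29180 < 0.3 is true → IN Λ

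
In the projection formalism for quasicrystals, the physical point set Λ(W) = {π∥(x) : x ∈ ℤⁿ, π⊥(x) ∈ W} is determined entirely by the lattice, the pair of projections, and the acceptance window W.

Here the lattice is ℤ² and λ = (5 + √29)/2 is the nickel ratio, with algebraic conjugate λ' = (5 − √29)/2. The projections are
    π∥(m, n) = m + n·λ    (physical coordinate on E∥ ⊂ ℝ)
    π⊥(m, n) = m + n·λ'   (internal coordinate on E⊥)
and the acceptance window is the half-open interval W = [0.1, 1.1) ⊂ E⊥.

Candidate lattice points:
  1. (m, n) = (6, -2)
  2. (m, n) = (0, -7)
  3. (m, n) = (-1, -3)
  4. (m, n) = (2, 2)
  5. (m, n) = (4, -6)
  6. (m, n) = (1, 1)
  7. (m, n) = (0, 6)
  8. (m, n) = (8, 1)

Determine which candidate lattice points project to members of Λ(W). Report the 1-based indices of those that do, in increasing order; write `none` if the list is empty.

λ' = (5−√29)/2 ≈ -0.19258.
candidate 1: (m,n)=(6,-2) → π∥ = 6-2·λ ≈ -4.38516, π⊥ = 6-2·λ' ≈ 6.38516 ∉ [0.1, 1.1) ⇒ out
candidate 2: (m,n)=(0,-7) → π∥ = 0-7·λ ≈ -36.34808, π⊥ = 0-7·λ' ≈ 1.34808 ∉ [0.1, 1.1) ⇒ out
candidate 3: (m,n)=(-1,-3) → π∥ = -1-3·λ ≈ -16.57775, π⊥ = -1-3·λ' ≈ -0.42225 ∉ [0.1, 1.1) ⇒ out
candidate 4: (m,n)=(2,2) → π∥ = 2+2·λ ≈ 12.38516, π⊥ = 2+2·λ' ≈ 1.61484 ∉ [0.1, 1.1) ⇒ out
candidate 5: (m,n)=(4,-6) → π∥ = 4-6·λ ≈ -27.15549, π⊥ = 4-6·λ' ≈ 5.15549 ∉ [0.1, 1.1) ⇒ out
candidate 6: (m,n)=(1,1) → π∥ = 1+1·λ ≈ 6.19258, π⊥ = 1+1·λ' ≈ 0.80742 ∈ [0.1, 1.1) ⇒ IN Λ
candidate 7: (m,n)=(0,6) → π∥ = 0+6·λ ≈ 31.15549, π⊥ = 0+6·λ' ≈ -1.15549 ∉ [0.1, 1.1) ⇒ out
candidate 8: (m,n)=(8,1) → π∥ = 8+1·λ ≈ 13.19258, π⊥ = 8+1·λ' ≈ 7.80742 ∉ [0.1, 1.1) ⇒ out

6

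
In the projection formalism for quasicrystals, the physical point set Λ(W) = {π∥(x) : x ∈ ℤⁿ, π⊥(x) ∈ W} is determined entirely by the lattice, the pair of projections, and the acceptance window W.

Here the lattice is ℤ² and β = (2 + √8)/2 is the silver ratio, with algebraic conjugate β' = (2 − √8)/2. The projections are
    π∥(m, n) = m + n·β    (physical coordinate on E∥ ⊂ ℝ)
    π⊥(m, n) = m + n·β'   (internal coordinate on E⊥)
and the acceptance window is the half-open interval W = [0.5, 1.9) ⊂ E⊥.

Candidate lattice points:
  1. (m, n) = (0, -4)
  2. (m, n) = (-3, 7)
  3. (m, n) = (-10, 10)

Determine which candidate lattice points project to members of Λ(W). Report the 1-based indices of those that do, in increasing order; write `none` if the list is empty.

1

Numerically β ≈ 2.4142 and β' = −1/β ≈ -0.4142.
[1] lift (0,-4): star map gives 1.6569; window check 0.5 ≤ 1.6569 < 1.9 is true → IN Λ
[2] lift (-3,7): star map gives -5.8995; window check 0.5 ≤ -5.8995 < 1.9 is false → out
[3] lift (-10,10): star map gives -14.1421; window check 0.5 ≤ -14.1421 < 1.9 is false → out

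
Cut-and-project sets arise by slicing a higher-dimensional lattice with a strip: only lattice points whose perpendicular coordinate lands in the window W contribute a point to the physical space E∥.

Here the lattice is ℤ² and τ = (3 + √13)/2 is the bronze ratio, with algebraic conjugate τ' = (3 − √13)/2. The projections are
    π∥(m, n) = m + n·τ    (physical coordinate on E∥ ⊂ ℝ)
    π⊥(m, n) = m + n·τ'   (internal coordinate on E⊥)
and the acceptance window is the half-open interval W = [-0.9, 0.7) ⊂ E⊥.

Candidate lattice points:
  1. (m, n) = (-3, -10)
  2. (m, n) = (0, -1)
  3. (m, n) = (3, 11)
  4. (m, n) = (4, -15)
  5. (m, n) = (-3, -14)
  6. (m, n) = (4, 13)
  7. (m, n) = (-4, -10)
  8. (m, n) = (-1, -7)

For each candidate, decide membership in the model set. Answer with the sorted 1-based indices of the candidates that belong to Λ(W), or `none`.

τ' = (3−√13)/2 ≈ -0.30278.
#1 (-3,-10): internal coord -3 + (-10)·τ' = +0.02776; +0.02776 ∈ [-0.9, 0.7) → IN Λ
#2 (0,-1): internal coord 0 + (-1)·τ' = +0.30278; +0.30278 ∈ [-0.9, 0.7) → IN Λ
#3 (3,11): internal coord 3 + (11)·τ' = -0.33053; -0.33053 ∈ [-0.9, 0.7) → IN Λ
#4 (4,-15): internal coord 4 + (-15)·τ' = +8.54163; +8.54163 ∉ [-0.9, 0.7) → out
#5 (-3,-14): internal coord -3 + (-14)·τ' = +1.23886; +1.23886 ∉ [-0.9, 0.7) → out
#6 (4,13): internal coord 4 + (13)·τ' = +0.06392; +0.06392 ∈ [-0.9, 0.7) → IN Λ
#7 (-4,-10): internal coord -4 + (-10)·τ' = -0.97224; -0.97224 ∉ [-0.9, 0.7) → out
#8 (-1,-7): internal coord -1 + (-7)·τ' = +1.11943; +1.11943 ∉ [-0.9, 0.7) → out

1, 2, 3, 6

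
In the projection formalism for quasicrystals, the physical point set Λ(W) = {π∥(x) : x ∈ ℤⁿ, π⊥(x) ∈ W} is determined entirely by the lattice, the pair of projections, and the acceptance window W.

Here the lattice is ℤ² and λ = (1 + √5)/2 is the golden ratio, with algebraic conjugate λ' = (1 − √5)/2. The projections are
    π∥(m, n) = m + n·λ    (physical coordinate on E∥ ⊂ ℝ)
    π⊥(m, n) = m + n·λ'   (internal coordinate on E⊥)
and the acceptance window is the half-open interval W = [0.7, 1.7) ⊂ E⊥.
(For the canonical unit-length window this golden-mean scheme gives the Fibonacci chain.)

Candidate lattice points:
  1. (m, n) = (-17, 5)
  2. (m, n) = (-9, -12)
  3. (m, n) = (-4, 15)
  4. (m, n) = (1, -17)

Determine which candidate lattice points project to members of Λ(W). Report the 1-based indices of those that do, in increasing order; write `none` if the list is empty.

λ' = (1−√5)/2 ≈ -0.618034.
[1] lift (-17,5): star map gives -20.090170; window check 0.7 ≤ -20.090170 < 1.7 is false → out
[2] lift (-9,-12): star map gives -1.583592; window check 0.7 ≤ -1.583592 < 1.7 is false → out
[3] lift (-4,15): star map gives -13.270510; window check 0.7 ≤ -13.270510 < 1.7 is false → out
[4] lift (1,-17): star map gives 11.506578; window check 0.7 ≤ 11.506578 < 1.7 is false → out

none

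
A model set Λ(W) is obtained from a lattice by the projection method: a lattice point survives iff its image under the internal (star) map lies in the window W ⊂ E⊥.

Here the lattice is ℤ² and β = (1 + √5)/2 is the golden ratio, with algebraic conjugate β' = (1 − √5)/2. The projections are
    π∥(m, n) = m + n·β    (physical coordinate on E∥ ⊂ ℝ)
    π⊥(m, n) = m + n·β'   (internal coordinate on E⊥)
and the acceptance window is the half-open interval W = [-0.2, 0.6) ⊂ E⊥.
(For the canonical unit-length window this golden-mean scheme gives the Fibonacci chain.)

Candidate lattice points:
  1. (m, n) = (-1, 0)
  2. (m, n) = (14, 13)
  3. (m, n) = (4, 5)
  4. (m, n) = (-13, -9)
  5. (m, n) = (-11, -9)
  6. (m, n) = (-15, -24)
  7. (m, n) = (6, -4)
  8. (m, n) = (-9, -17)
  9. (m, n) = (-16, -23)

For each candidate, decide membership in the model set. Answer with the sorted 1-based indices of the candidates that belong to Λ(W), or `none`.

6

Compute β' = (1−√5)/2 = -0.6180, so π⊥(m,n) = m -0.6180·n.
#1 (-1,0): internal coord -1 + (0)·β' = -1.0000; -1.0000 ∉ [-0.2, 0.6) → out
#2 (14,13): internal coord 14 + (13)·β' = +5.9656; +5.9656 ∉ [-0.2, 0.6) → out
#3 (4,5): internal coord 4 + (5)·β' = +0.9098; +0.9098 ∉ [-0.2, 0.6) → out
#4 (-13,-9): internal coord -13 + (-9)·β' = -7.4377; -7.4377 ∉ [-0.2, 0.6) → out
#5 (-11,-9): internal coord -11 + (-9)·β' = -5.4377; -5.4377 ∉ [-0.2, 0.6) → out
#6 (-15,-24): internal coord -15 + (-24)·β' = -0.1672; -0.1672 ∈ [-0.2, 0.6) → IN Λ
#7 (6,-4): internal coord 6 + (-4)·β' = +8.4721; +8.4721 ∉ [-0.2, 0.6) → out
#8 (-9,-17): internal coord -9 + (-17)·β' = +1.5066; +1.5066 ∉ [-0.2, 0.6) → out
#9 (-16,-23): internal coord -16 + (-23)·β' = -1.7852; -1.7852 ∉ [-0.2, 0.6) → out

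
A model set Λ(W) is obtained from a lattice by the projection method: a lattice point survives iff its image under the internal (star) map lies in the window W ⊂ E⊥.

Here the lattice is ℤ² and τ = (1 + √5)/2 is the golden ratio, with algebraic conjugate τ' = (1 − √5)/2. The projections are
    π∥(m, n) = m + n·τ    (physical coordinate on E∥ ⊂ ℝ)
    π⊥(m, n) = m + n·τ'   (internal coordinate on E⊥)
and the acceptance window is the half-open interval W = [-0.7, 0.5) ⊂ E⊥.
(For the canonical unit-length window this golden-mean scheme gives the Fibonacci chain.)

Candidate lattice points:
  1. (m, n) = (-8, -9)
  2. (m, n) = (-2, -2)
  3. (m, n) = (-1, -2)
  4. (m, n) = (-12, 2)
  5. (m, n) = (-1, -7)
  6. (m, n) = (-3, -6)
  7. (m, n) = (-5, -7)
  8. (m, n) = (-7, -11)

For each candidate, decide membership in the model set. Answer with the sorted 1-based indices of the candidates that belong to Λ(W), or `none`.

3, 7, 8

Compute τ' = (1−√5)/2 = -0.61803, so π⊥(m,n) = m -0.61803·n.
[1] lift (-8,-9): star map gives -2.43769; window check -0.7 ≤ -2.43769 < 0.5 is false → out
[2] lift (-2,-2): star map gives -0.76393; window check -0.7 ≤ -0.76393 < 0.5 is false → out
[3] lift (-1,-2): star map gives 0.23607; window check -0.7 ≤ 0.23607 < 0.5 is true → IN Λ
[4] lift (-12,2): star map gives -13.23607; window check -0.7 ≤ -13.23607 < 0.5 is false → out
[5] lift (-1,-7): star map gives 3.32624; window check -0.7 ≤ 3.32624 < 0.5 is false → out
[6] lift (-3,-6): star map gives 0.70820; window check -0.7 ≤ 0.70820 < 0.5 is false → out
[7] lift (-5,-7): star map gives -0.67376; window check -0.7 ≤ -0.67376 < 0.5 is true → IN Λ
[8] lift (-7,-11): star map gives -0.20163; window check -0.7 ≤ -0.20163 < 0.5 is true → IN Λ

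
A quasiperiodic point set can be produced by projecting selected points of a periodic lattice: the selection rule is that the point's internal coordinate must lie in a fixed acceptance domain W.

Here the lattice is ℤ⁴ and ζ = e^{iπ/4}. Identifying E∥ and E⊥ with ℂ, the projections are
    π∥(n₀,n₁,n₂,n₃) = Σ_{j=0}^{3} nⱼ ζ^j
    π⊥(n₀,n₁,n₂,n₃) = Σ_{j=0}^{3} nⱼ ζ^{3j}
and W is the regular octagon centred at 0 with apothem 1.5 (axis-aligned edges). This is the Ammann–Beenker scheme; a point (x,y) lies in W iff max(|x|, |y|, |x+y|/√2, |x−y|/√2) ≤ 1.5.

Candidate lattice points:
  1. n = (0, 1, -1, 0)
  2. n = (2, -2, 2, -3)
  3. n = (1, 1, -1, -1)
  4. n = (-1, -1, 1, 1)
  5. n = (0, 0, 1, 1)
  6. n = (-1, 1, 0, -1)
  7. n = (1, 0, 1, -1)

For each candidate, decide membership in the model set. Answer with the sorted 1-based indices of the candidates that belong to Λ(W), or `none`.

Internal map: ζ^{3j} for j=0..3 gives (1,0), (−√2/2,√2/2), (0,−1), (√2/2,√2/2).
#1 (0, 1, -1, 0): internal (-0.707107, 1.707107); octagon support 1.707107 vs apothem 1.5 → ∉ W
#2 (2, -2, 2, -3): internal (1.292893, -5.535534); octagon support 5.535534 vs apothem 1.5 → ∉ W
#3 (1, 1, -1, -1): internal (-0.414214, 1.000000); octagon support 1.000000 vs apothem 1.5 → ∈ W
#4 (-1, -1, 1, 1): internal (0.414214, -1.000000); octagon support 1.000000 vs apothem 1.5 → ∈ W
#5 (0, 0, 1, 1): internal (0.707107, -0.292893); octagon support 0.707107 vs apothem 1.5 → ∈ W
#6 (-1, 1, 0, -1): internal (-2.414214, 0.000000); octagon support 2.414214 vs apothem 1.5 → ∉ W
#7 (1, 0, 1, -1): internal (0.292893, -1.707107); octagon support 1.707107 vs apothem 1.5 → ∉ W

3, 4, 5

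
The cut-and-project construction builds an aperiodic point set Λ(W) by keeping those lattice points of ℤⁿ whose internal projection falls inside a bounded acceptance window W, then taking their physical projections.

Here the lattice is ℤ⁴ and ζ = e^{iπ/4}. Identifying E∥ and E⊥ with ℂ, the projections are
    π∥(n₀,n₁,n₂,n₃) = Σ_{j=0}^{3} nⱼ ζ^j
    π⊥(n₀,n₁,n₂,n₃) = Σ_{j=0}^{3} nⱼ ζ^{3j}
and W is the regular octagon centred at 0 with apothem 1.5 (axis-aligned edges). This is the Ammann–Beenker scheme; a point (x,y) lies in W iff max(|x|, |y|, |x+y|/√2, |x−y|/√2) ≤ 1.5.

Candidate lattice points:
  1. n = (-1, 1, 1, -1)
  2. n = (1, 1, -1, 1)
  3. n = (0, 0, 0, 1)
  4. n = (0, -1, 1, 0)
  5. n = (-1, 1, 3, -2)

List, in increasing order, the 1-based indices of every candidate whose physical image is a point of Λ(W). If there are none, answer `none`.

With ζ = e^{iπ/4} the internal vectors are ζ^0,ζ^3,ζ^6,ζ^9.
#1 (-1, 1, 1, -1): internal (-2.41421, -1.00000); octagon support 2.41421 vs apothem 1.5 → ∉ W
#2 (1, 1, -1, 1): internal (1.00000, 2.41421); octagon support 2.41421 vs apothem 1.5 → ∉ W
#3 (0, 0, 0, 1): internal (0.70711, 0.70711); octagon support 1.00000 vs apothem 1.5 → ∈ W
#4 (0, -1, 1, 0): internal (0.70711, -1.70711); octagon support 1.70711 vs apothem 1.5 → ∉ W
#5 (-1, 1, 3, -2): internal (-3.12132, -3.70711); octagon support 4.82843 vs apothem 1.5 → ∉ W

3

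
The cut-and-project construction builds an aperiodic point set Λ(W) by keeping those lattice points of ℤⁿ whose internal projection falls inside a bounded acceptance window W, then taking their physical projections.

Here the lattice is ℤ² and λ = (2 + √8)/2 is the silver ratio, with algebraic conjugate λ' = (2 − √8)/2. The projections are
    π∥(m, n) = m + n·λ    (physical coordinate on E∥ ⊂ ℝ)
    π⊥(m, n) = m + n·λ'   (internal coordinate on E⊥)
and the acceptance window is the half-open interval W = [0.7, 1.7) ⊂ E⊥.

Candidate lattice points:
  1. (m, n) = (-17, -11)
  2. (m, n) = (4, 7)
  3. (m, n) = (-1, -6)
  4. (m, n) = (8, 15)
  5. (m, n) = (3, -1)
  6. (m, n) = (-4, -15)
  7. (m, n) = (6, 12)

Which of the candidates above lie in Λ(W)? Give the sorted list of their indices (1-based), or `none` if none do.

2, 3, 7

Numerically λ ≈ 2.41421 and λ' = −1/λ ≈ -0.41421.
[1] lift (-17,-11): star map gives -12.44365; window check 0.7 ≤ -12.44365 < 1.7 is false → out
[2] lift (4,7): star map gives 1.10051; window check 0.7 ≤ 1.10051 < 1.7 is true → IN Λ
[3] lift (-1,-6): star map gives 1.48528; window check 0.7 ≤ 1.48528 < 1.7 is true → IN Λ
[4] lift (8,15): star map gives 1.78680; window check 0.7 ≤ 1.78680 < 1.7 is false → out
[5] lift (3,-1): star map gives 3.41421; window check 0.7 ≤ 3.41421 < 1.7 is false → out
[6] lift (-4,-15): star map gives 2.21320; window check 0.7 ≤ 2.21320 < 1.7 is false → out
[7] lift (6,12): star map gives 1.02944; window check 0.7 ≤ 1.02944 < 1.7 is true → IN Λ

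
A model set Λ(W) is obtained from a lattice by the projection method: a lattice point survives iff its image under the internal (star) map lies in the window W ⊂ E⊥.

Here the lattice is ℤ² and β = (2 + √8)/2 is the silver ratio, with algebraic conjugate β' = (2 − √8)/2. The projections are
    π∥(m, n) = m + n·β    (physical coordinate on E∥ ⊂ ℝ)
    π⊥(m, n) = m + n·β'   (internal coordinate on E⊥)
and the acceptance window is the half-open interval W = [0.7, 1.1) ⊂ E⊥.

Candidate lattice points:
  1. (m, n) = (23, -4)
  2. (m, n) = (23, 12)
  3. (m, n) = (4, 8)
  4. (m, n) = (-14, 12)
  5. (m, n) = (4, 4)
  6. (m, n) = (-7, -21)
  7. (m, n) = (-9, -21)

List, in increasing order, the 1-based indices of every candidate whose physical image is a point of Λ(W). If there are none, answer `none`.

none

Numerically β ≈ 2.4142 and β' = −1/β ≈ -0.4142.
[1] lift (23,-4): star map gives 24.6569; window check 0.7 ≤ 24.6569 < 1.1 is false → out
[2] lift (23,12): star map gives 18.0294; window check 0.7 ≤ 18.0294 < 1.1 is false → out
[3] lift (4,8): star map gives 0.6863; window check 0.7 ≤ 0.6863 < 1.1 is false → out
[4] lift (-14,12): star map gives -18.9706; window check 0.7 ≤ -18.9706 < 1.1 is false → out
[5] lift (4,4): star map gives 2.3431; window check 0.7 ≤ 2.3431 < 1.1 is false → out
[6] lift (-7,-21): star map gives 1.6985; window check 0.7 ≤ 1.6985 < 1.1 is false → out
[7] lift (-9,-21): star map gives -0.3015; window check 0.7 ≤ -0.3015 < 1.1 is false → out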